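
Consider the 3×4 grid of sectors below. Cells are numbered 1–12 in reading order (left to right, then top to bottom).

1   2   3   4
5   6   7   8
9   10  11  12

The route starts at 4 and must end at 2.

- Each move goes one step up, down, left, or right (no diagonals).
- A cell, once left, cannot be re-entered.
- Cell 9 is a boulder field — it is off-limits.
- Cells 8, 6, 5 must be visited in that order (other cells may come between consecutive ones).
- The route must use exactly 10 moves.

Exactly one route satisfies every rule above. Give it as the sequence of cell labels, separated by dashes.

The waypoints must appear in the order 8, 6, 5, with no cell reused.
Route from 4: left to 3, down to 7, right to 8, down to 12, 2× left (reaching 10), up to 6, left to 5, up to 1, right to 2 — 10 moves in all.
Check: order respected (8 at step 3, 6 at step 7, 5 at step 8); 10 moves as required.

4 - 3 - 7 - 8 - 12 - 11 - 10 - 6 - 5 - 1 - 2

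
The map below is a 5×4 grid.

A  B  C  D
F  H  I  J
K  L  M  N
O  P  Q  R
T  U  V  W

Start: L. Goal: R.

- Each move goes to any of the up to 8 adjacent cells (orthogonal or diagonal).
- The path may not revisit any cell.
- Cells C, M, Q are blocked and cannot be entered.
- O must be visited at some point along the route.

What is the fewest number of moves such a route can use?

Any route passes through O somewhere between L and R. Summing Chebyshev distances along the two legs (L → O → R) gives a lower bound of 1 + 3 = 4 moves.
A route of 4 moves achieves this: L → O → P → V → R.
Since 4 matches the lower bound, it is optimal.

4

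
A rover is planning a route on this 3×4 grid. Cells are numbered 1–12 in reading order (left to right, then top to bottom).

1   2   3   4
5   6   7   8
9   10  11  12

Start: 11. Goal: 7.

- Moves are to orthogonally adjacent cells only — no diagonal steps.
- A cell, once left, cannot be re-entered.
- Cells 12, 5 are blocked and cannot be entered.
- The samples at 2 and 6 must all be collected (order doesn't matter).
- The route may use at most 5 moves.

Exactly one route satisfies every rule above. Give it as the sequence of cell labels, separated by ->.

11 -> 10 -> 6 -> 2 -> 3 -> 7

The 5-move cap with required stops at 2, 6 leaves no slack for detours.
Route from 11: left 1 to 10, up 2 to 2, right 1 to 3, down 1 to 7 — 5 moves in all.
Check: all required cells visited; 5 ≤ 5 moves.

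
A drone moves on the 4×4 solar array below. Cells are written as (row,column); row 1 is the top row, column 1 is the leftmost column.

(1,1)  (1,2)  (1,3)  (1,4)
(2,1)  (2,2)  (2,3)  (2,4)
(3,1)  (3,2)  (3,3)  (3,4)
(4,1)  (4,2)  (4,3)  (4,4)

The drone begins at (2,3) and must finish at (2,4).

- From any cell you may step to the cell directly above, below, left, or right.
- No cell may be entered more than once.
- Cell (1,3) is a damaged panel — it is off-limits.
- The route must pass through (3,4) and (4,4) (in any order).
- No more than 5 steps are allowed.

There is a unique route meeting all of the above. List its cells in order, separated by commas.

Any route must reach (3,4) and (4,4) and still end at (2,4) within 5 moves, so the order of the required stops is forced.
Route from (2,3): down 2 to (4,3), right 1 to (4,4), up 2 to (2,4) — 5 moves in all.
Check: all required cells visited; 5 ≤ 5 moves.

(2,3), (3,3), (4,3), (4,4), (3,4), (2,4)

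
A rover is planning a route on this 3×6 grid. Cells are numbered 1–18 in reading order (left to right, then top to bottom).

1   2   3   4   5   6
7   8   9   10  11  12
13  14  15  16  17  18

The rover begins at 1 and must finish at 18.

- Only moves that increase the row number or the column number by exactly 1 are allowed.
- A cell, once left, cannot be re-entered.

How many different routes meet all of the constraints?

A right/down-only route from 1 to 18 makes exactly 2 down-moves and 5 right-moves in some order.
With no other constraints that would be C(7,2) = 21 routes.
That gives 21 routes.

21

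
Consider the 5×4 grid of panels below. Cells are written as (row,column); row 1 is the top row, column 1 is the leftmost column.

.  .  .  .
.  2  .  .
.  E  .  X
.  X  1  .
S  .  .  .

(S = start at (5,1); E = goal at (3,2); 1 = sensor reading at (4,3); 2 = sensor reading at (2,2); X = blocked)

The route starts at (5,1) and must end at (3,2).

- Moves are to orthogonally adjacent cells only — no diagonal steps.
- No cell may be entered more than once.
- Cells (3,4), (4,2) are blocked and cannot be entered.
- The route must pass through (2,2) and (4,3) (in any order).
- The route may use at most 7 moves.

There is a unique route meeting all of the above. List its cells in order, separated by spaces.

Any route must reach (2,2) and (4,3) and still end at (3,2) within 7 moves, so the order of the required stops is forced.
Route from (5,1): 2× right (reaching (5,3)), 3× up (reaching (2,3)), left to (2,2), down to (3,2) — 7 moves in all.
Check: all required cells visited; 7 ≤ 7 moves.

(5,1) (5,2) (5,3) (4,3) (3,3) (2,3) (2,2) (3,2)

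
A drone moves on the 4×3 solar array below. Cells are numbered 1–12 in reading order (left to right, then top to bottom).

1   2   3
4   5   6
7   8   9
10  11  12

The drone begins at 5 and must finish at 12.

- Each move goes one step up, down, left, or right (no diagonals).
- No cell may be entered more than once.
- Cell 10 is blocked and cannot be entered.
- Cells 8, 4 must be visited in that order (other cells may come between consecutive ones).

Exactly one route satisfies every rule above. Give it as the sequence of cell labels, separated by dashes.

The waypoints must appear in the order 8, 4, with no cell reused.
Route from 5: down to 8, left to 7, 2× up (reaching 1), 2× right (reaching 3), 3× down (reaching 12) — 9 moves in all.
Check: order respected (8 at step 1, 4 at step 3).

5 - 8 - 7 - 4 - 1 - 2 - 3 - 6 - 9 - 12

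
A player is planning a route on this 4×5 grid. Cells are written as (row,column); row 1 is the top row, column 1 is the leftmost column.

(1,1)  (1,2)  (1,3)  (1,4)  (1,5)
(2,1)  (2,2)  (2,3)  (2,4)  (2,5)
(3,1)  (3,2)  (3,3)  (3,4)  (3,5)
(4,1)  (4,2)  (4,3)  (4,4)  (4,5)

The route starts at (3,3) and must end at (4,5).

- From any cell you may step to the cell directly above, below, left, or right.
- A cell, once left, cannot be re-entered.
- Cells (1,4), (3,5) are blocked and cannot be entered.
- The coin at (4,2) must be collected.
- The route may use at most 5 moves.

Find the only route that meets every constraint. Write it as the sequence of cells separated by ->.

(3,3) -> (3,2) -> (4,2) -> (4,3) -> (4,4) -> (4,5)

The budget equals the shortest possible length, so every move has to be on a shortest route through the required cells.
Route from (3,3): left to (3,2), down to (4,2), 3× right (reaching (4,5)) — 5 moves in all.
Check: all required cells visited; 5 ≤ 5 moves.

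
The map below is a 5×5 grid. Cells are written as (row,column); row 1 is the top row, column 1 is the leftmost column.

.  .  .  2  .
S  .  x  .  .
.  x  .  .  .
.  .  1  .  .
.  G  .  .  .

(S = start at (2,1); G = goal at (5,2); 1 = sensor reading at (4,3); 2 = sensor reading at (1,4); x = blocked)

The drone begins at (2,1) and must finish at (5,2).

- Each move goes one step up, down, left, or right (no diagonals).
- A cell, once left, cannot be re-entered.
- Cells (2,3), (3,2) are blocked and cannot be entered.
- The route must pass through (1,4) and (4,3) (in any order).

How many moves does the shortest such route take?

Any route passes through (1,4) and (4,3) in some order between (2,1) and (5,2). Summing Manhattan distances along each leg and taking the cheapest ordering ((2,1) → (1,4) → (4,3) → (5,2)) gives a lower bound of 4 + 4 + 2 = 10 moves.
A route of 10 moves achieves this: (2,1) → (1,1) → (1,2) → (1,3) → (1,4) → (2,4) → (3,4) → (4,4) → (4,3) → (5,3) → (5,2).
Since 10 matches the lower bound, it is optimal.

10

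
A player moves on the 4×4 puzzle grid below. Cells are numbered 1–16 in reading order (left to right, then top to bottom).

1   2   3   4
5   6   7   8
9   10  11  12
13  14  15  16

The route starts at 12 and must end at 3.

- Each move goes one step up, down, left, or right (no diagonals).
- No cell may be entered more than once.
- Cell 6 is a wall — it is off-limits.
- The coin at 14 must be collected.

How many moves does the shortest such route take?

Any route passes through 14 somewhere between 12 and 3. Summing Manhattan distances along the two legs (12 → 14 → 3) gives a lower bound of 3 + 4 = 7 moves.
A route of 7 moves achieves this: 12 → 16 → 15 → 14 → 10 → 11 → 7 → 3.
Since 7 matches the lower bound, it is optimal.

7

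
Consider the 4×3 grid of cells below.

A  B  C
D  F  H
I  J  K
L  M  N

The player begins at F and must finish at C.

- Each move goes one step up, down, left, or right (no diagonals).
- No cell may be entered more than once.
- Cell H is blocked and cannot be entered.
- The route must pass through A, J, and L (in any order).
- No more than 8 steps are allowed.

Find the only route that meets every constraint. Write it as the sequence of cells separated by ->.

F -> J -> M -> L -> I -> D -> A -> B -> C

The budget equals the shortest possible length, so every move has to be on a shortest route through the required cells.
Route from F: 2× down (reaching M), left to L, 3× up (reaching A), 2× right (reaching C) — 8 moves in all.
Check: all required cells visited; 8 ≤ 8 moves.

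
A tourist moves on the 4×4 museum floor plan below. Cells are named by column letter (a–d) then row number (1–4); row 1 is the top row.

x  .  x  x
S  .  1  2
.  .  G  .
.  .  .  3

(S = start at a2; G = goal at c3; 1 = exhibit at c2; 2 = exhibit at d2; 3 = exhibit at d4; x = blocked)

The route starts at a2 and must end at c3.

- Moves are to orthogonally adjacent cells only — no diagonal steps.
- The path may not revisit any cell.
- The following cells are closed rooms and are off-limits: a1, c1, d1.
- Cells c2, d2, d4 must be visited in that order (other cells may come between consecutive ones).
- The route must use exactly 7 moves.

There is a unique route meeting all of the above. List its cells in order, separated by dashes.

The waypoints must appear in the order c2, d2, d4, with no cell reused.
Route from a2: 3× right (reaching d2), 2× down (reaching d4), left to c4, up to c3 — 7 moves in all.
Check: order respected (1 at step 2, 2 at step 3, 3 at step 5); 7 moves as required.

a2 - b2 - c2 - d2 - d3 - d4 - c4 - c3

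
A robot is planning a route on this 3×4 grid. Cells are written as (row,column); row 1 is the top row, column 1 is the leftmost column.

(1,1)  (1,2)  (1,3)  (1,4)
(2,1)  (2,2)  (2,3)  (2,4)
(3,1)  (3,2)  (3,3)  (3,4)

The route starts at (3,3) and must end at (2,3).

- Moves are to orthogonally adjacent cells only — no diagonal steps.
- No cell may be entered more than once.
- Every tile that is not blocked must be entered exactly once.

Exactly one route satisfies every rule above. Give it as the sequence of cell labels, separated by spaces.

Need to visit all 12 open cells exactly once, starting at (3,3) and ending at (2,3).
Cell (1,1) has only two open neighbours ((2,1) and (1,2)), so the path must pass straight through it: one of those is the cell it's entered from and the other is where it exits.
Route from (3,3): right to (3,4), 2× up (reaching (1,4)), 3× left (reaching (1,1)), 2× down (reaching (3,1)), right to (3,2), up to (2,2), right to (2,3) — 11 moves in all.
Check: all 12 open cells covered.

(3,3) (3,4) (2,4) (1,4) (1,3) (1,2) (1,1) (2,1) (3,1) (3,2) (2,2) (2,3)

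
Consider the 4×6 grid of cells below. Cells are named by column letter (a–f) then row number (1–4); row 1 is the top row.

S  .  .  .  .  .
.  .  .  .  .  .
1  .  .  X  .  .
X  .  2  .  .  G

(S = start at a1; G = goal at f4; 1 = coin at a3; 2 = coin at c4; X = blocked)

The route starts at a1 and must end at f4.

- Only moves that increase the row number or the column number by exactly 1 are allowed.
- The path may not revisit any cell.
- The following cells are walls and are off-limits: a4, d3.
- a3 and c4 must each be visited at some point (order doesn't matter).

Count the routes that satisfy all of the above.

2

A right/down-only route from a1 to f4 makes exactly 3 down-moves and 5 right-moves in some order.
With no other constraints that would be C(8,3) = 56 routes.
A monotone route can only reach the required cells in the order a3, c4, so split there and multiply the segment counts (each segment already excludes blocked cells): a1→a3: 1; a3→c4: 2; c4→f4: 1; product = 2.
That gives 2 routes.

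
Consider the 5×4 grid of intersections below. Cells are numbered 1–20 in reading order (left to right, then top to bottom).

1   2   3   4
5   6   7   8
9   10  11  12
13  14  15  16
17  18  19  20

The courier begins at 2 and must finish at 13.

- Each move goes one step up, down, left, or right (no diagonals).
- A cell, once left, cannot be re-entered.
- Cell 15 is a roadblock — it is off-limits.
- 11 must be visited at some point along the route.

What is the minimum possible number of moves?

Any route passes through 11 somewhere between 2 and 13. Summing Manhattan distances along the two legs (2 → 11 → 13) gives a lower bound of 3 + 3 = 6 moves.
A route of 6 moves achieves this: 2 → 6 → 7 → 11 → 10 → 14 → 13.
Since 6 matches the lower bound, it is optimal.

6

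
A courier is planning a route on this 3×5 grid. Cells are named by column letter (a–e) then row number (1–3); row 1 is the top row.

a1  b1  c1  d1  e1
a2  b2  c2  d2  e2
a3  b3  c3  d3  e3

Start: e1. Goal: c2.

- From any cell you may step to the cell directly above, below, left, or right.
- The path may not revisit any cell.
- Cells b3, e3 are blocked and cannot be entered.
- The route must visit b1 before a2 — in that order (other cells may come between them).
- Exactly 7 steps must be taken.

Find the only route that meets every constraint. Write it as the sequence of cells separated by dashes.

e1 - d1 - c1 - b1 - a1 - a2 - b2 - c2

The waypoints must appear in the order b1, a2, with no cell reused.
Route from e1: 4× left (reaching a1), down to a2, 2× right (reaching c2) — 7 moves in all.
Check: order respected (b1 at step 3, a2 at step 5); 7 moves as required.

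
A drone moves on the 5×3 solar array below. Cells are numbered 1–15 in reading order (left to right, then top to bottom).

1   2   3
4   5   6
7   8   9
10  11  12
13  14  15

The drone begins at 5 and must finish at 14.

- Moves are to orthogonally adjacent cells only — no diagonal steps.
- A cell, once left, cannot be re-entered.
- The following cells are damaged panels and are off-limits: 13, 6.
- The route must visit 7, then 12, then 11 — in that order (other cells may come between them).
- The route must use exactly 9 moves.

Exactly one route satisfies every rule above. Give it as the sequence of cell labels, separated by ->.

The waypoints must appear in the order 7, 12, 11, with no cell reused.
Route from 5: up 1 to 2, left 1 to 1, down 2 to 7, right 2 to 9, down 1 to 12, left 1 to 11, down 1 to 14 — 9 moves in all.
Check: order respected (7 at step 4, 12 at step 7, 11 at step 8); 9 moves as required.

5 -> 2 -> 1 -> 4 -> 7 -> 8 -> 9 -> 12 -> 11 -> 14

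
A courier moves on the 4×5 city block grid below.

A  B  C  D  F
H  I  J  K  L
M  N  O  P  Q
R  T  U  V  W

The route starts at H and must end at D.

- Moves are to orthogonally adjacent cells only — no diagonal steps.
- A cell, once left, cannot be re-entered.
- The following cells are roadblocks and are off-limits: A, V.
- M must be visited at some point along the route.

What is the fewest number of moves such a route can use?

Any route passes through M somewhere between H and D. Summing Manhattan distances along the two legs (H → M → D) gives a lower bound of 1 + 5 = 6 moves.
A route of 6 moves achieves this: H → M → N → I → B → C → D.
Since 6 matches the lower bound, it is optimal.

6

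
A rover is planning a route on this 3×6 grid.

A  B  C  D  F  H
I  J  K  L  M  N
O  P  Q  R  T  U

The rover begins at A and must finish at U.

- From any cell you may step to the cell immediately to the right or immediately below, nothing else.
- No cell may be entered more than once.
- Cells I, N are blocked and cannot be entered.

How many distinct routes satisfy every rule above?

10

A right/down-only route from A to U makes exactly 2 down-moves and 5 right-moves in some order.
With no other constraints that would be C(7,2) = 21 routes.
Subtract routes through each blocked cell (inclusion–exclusion for overlaps): − through I: 6 − through N: 6 + through I&N: 1 → 10.
That gives 10 routes.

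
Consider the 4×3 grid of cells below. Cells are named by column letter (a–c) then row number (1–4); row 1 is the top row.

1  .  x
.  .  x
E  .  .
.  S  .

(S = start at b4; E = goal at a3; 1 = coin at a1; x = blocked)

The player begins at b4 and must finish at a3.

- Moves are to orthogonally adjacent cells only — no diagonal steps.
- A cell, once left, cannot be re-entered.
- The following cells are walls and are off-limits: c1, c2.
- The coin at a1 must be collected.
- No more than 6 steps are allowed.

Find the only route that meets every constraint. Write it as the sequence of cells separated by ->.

The 6-move cap with required stops at a1 leaves no slack for detours.
Route from b4: 3× up (reaching b1), left to a1, 2× down (reaching a3) — 6 moves in all.
Check: all required cells visited; 6 ≤ 6 moves.

b4 -> b3 -> b2 -> b1 -> a1 -> a2 -> a3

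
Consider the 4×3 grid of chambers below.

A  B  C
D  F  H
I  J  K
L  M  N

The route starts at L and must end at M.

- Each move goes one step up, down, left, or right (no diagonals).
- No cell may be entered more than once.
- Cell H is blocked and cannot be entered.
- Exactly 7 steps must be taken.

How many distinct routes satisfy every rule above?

2

Need simple routes of exactly 7 moves from L to M (Manhattan distance 1, so 3 moves are spent on a detour and 3 undoing it).
Enumerating: L I D A B F J M | L I D F J K N M.
That gives 2 routes.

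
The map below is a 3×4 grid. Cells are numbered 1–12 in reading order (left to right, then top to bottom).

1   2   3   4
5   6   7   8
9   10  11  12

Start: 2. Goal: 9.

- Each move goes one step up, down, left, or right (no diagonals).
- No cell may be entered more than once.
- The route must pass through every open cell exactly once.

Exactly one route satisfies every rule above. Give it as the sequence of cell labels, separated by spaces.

Need to visit all 12 open cells exactly once, starting at 2 and ending at 9.
Cell 4 has only two open neighbours (8 and 3), so the path must pass straight through it: one of those is the cell it's entered from and the other is where it exits.
Route from 2: left to 1, down to 5, 2× right (reaching 7), up to 3, right to 4, 2× down (reaching 12), 3× left (reaching 9) — 11 moves in all.
Check: all 12 open cells covered.

2 1 5 6 7 3 4 8 12 11 10 9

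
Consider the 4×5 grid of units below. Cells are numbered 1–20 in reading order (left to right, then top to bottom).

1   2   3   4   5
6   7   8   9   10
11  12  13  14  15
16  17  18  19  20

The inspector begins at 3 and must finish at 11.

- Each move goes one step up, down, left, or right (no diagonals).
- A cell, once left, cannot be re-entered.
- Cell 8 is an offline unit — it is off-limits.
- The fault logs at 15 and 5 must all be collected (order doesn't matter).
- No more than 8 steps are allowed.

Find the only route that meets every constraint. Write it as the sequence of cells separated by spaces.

3 4 5 10 15 14 13 12 11

The 8-move cap with required stops at 15, 5 leaves no slack for detours.
Route from 3: 2× right (reaching 5), 2× down (reaching 15), 4× left (reaching 11) — 8 moves in all.
Check: all required cells visited; 8 ≤ 8 moves.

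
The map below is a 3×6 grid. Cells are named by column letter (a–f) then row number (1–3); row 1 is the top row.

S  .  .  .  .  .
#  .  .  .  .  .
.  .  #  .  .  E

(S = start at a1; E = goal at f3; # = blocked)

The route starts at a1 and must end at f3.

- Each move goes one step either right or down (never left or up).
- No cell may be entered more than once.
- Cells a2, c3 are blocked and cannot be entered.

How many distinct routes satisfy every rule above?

12

A right/down-only route from a1 to f3 makes exactly 2 down-moves and 5 right-moves in some order.
With no other constraints that would be C(7,2) = 21 routes.
Subtract routes through each blocked cell (inclusion–exclusion for overlaps): − through a2: 6 − through c3: 6 + through a2&c3: 3 → 12.
That gives 12 routes.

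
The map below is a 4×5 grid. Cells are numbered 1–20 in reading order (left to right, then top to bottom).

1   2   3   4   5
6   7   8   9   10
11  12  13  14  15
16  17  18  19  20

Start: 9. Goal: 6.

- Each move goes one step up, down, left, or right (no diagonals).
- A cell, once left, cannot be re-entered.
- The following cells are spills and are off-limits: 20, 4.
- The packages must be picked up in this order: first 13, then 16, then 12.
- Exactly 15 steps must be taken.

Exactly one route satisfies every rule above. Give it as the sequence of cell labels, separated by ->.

9 -> 10 -> 15 -> 14 -> 13 -> 18 -> 17 -> 16 -> 11 -> 12 -> 7 -> 8 -> 3 -> 2 -> 1 -> 6

The waypoints must appear in the order 13, 16, 12, with no cell reused.
Route from 9: right 1 to 10, down 1 to 15, left 2 to 13, down 1 to 18, left 2 to 16, up 1 to 11, right 1 to 12, up 1 to 7, right 1 to 8, up 1 to 3, left 2 to 1, down 1 to 6 — 15 moves in all.
Check: order respected (13 at step 4, 16 at step 7, 12 at step 9); 15 moves as required.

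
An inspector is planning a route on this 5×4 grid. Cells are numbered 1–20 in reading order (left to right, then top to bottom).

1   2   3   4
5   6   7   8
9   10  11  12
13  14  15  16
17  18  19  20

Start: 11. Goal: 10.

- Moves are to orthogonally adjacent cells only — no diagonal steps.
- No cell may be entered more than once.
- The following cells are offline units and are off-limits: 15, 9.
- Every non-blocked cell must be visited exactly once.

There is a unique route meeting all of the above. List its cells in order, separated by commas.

Need to visit all 18 open cells exactly once, starting at 11 and ending at 10.
Cell 17 has only two open neighbours (13 and 18), so the path must pass straight through it: one of those is the cell it's entered from and the other is where it exits.
Route from 11: up to 7, 2× left (reaching 5), up to 1, 3× right (reaching 4), 4× down (reaching 20), 3× left (reaching 17), up to 13, right to 14, up to 10 — 17 moves in all.
Check: all 18 open cells covered.

11, 7, 6, 5, 1, 2, 3, 4, 8, 12, 16, 20, 19, 18, 17, 13, 14, 10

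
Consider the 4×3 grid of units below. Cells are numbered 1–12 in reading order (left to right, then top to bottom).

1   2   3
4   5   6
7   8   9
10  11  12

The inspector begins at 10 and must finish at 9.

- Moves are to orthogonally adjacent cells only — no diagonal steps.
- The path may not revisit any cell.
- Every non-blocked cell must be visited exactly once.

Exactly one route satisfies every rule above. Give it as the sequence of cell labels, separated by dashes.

Need to visit all 12 open cells exactly once, starting at 10 and ending at 9.
Cell 1 has only two open neighbours (4 and 2), so the path must pass straight through it: one of those is the cell it's entered from and the other is where it exits.
Route from 10: up 3 to 1, right 2 to 3, down 1 to 6, left 1 to 5, down 2 to 11, right 1 to 12, up 1 to 9 — 11 moves in all.
Check: all 12 open cells covered.

10 - 7 - 4 - 1 - 2 - 3 - 6 - 5 - 8 - 11 - 12 - 9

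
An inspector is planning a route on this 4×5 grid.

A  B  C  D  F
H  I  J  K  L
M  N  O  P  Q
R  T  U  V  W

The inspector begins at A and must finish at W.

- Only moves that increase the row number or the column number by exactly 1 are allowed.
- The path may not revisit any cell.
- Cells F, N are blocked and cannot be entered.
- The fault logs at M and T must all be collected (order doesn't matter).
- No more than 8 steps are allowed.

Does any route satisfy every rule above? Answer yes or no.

One route that works: A → H → M → R → T → U → V → W.

yes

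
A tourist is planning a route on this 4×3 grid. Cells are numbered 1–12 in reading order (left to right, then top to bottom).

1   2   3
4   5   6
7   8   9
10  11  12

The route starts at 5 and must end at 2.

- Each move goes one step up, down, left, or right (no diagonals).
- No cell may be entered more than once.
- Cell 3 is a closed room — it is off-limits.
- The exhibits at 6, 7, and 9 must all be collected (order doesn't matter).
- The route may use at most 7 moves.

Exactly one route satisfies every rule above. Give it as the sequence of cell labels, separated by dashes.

5 - 6 - 9 - 8 - 7 - 4 - 1 - 2

Any route must reach 6, 7, and 9 and still end at 2 within 7 moves, so the order of the required stops is forced.
Route from 5: right to 6, down to 9, 2× left (reaching 7), 2× up (reaching 1), right to 2 — 7 moves in all.
Check: all required cells visited; 7 ≤ 7 moves.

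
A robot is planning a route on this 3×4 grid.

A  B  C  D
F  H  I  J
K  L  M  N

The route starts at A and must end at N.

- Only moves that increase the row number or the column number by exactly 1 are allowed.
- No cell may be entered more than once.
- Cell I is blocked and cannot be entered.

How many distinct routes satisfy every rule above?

4

A right/down-only route from A to N makes exactly 2 down-moves and 3 right-moves in some order.
With no other constraints that would be C(5,2) = 10 routes.
Subtract routes through each blocked cell (inclusion–exclusion for overlaps): − through I: 6 → 4.
That gives 4 routes.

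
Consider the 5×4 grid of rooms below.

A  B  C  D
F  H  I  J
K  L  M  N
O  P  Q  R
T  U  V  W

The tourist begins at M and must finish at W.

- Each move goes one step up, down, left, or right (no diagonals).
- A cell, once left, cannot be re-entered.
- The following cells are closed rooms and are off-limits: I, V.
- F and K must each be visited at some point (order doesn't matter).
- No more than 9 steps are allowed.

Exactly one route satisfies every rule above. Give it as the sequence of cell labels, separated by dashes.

M - L - H - F - K - O - P - Q - R - W

Any route must reach F and K and still end at W within 9 moves, so the order of the required stops is forced.
Route from M: left to L, up to H, left to F, 2× down (reaching O), 3× right (reaching R), down to W — 9 moves in all.
Check: all required cells visited; 9 ≤ 9 moves.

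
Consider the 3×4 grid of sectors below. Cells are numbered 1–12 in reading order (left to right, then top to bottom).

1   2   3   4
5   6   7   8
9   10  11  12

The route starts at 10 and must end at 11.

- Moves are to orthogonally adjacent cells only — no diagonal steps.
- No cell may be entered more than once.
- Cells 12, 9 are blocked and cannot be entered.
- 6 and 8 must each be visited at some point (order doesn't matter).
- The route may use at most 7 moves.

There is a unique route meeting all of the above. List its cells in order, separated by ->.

The budget equals the shortest possible length, so every move has to be on a shortest route through the required cells.
Route from 10: 2× up (reaching 2), 2× right (reaching 4), down to 8, left to 7, down to 11 — 7 moves in all.
Check: all required cells visited; 7 ≤ 7 moves.

10 -> 6 -> 2 -> 3 -> 4 -> 8 -> 7 -> 11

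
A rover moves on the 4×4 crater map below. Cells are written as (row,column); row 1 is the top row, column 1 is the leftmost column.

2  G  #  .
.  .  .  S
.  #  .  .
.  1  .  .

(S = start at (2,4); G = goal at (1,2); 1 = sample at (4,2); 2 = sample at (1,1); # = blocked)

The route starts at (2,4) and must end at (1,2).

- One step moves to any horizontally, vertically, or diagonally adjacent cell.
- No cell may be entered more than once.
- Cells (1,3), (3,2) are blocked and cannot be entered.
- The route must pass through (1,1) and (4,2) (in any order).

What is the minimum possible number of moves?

Any route passes through (1,1) and (4,2) in some order between (2,4) and (1,2). Summing Chebyshev distances along each leg and taking the cheapest ordering ((2,4) → (4,2) → (1,1) → (1,2)) gives a lower bound of 2 + 3 + 1 = 6 moves.
A route of 6 moves achieves this: (2,4) → (3,3) → (4,2) → (3,1) → (2,1) → (1,1) → (1,2).
Since 6 matches the lower bound, it is optimal.

6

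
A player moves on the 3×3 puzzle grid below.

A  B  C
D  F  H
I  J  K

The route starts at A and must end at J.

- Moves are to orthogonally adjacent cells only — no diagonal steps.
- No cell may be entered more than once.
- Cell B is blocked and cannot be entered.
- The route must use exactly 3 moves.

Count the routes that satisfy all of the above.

2

Need simple routes of exactly 3 moves from A to J (Manhattan distance 3, so 0 moves are spent on a detour and 0 undoing it).
Enumerating: A D I J | A D F J.
That gives 2 routes.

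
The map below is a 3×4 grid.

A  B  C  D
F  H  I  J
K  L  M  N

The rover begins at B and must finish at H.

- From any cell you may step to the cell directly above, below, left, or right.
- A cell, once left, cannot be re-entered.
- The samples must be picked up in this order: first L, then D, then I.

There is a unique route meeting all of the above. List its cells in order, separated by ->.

The waypoints must appear in the order L, D, I, with no cell reused.
Route from B: left 1 to A, down 2 to K, right 3 to N, up 2 to D, left 1 to C, down 1 to I, left 1 to H — 11 moves in all.
Check: order respected (L at step 4, D at step 8, I at step 10).

B -> A -> F -> K -> L -> M -> N -> J -> D -> C -> I -> H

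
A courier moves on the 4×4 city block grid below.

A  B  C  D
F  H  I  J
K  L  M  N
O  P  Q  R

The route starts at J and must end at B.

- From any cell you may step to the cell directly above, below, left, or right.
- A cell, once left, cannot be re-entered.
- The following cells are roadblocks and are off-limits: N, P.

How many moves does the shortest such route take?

3

The Manhattan distance from J to B is |2−1| + |4−2| = 3, so at least 3 moves are needed.
A route of 3 moves achieves this: J → D → C → B.
Since 3 matches the lower bound, it is optimal.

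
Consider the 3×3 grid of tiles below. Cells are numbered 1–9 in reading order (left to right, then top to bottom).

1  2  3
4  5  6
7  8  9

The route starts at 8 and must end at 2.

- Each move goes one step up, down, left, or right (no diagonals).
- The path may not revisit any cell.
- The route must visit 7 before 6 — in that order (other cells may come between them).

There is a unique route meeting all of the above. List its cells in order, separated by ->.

8 -> 7 -> 4 -> 5 -> 6 -> 3 -> 2

The waypoints must appear in the order 7, 6, with no cell reused.
Route from 8: left to 7, up to 4, 2× right (reaching 6), up to 3, left to 2 — 6 moves in all.
Check: order respected (7 at step 1, 6 at step 4).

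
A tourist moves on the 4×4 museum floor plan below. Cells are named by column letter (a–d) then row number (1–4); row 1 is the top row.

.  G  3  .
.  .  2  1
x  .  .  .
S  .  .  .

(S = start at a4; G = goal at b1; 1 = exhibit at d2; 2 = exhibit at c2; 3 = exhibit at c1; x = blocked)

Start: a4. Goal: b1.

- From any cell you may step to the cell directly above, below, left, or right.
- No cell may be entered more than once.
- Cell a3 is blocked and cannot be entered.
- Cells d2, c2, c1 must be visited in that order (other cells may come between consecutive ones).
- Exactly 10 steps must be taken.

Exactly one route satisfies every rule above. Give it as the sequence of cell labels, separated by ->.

a4 -> b4 -> b3 -> c3 -> c4 -> d4 -> d3 -> d2 -> c2 -> c1 -> b1

The waypoints must appear in the order d2, c2, c1, with no cell reused.
Route from a4: right 1 to b4, up 1 to b3, right 1 to c3, down 1 to c4, right 1 to d4, up 2 to d2, left 1 to c2, up 1 to c1, left 1 to b1 — 10 moves in all.
Check: order respected (1 at step 7, 2 at step 8, 3 at step 9); 10 moves as required.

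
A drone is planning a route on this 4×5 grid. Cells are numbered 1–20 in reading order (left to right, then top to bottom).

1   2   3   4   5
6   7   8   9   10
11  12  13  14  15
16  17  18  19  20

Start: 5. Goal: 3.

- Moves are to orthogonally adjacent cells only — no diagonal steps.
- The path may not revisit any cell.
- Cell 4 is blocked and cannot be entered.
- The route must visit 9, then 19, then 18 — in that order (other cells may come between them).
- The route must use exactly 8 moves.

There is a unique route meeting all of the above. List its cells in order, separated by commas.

The waypoints must appear in the order 9, 19, 18, with no cell reused.
Route from 5: down to 10, left to 9, 2× down (reaching 19), left to 18, 3× up (reaching 3) — 8 moves in all.
Check: order respected (9 at step 2, 19 at step 4, 18 at step 5); 8 moves as required.

5, 10, 9, 14, 19, 18, 13, 8, 3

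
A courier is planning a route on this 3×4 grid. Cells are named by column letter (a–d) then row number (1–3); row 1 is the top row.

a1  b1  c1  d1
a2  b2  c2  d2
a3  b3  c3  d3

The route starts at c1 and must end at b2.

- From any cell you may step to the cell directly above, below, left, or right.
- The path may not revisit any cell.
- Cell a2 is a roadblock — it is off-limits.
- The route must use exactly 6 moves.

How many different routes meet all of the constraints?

Need simple routes of exactly 6 moves from c1 to b2 (Manhattan distance 2, so 2 moves are spent on a detour and 2 undoing it).
Enumerating: c1 c2 d2 d3 c3 b3 b2 | c1 d1 d2 d3 c3 c2 b2 | c1 d1 d2 d3 c3 b3 b2 | c1 d1 d2 c2 c3 b3 b2.
That gives 4 routes.

4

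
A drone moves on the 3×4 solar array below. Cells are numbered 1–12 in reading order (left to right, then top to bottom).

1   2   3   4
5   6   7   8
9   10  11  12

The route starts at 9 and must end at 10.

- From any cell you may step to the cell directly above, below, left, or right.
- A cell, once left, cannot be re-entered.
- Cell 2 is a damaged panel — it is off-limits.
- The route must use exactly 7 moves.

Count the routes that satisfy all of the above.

1

Need simple routes of exactly 7 moves from 9 to 10 (Manhattan distance 1, so 3 moves are spent on a detour and 3 undoing it).
Enumerating: 9 5 6 7 8 12 11 10.
That gives 1 route.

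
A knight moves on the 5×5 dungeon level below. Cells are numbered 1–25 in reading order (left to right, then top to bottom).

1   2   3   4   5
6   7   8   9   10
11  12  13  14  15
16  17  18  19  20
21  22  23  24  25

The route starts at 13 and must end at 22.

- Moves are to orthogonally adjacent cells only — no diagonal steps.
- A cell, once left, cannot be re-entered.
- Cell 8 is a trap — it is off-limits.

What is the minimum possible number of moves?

The Manhattan distance from 13 to 22 is |3−5| + |3−2| = 3, so at least 3 moves are needed.
A route of 3 moves achieves this: 13 → 18 → 23 → 22.
Since 3 matches the lower bound, it is optimal.

3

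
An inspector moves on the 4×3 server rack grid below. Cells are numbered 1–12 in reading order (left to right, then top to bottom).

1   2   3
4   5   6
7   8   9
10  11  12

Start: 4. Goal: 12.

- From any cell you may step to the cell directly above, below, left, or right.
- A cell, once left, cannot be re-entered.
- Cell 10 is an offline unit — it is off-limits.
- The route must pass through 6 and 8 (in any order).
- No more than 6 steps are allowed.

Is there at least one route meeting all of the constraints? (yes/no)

yes

One route that works: 4 → 7 → 8 → 5 → 6 → 9 → 12.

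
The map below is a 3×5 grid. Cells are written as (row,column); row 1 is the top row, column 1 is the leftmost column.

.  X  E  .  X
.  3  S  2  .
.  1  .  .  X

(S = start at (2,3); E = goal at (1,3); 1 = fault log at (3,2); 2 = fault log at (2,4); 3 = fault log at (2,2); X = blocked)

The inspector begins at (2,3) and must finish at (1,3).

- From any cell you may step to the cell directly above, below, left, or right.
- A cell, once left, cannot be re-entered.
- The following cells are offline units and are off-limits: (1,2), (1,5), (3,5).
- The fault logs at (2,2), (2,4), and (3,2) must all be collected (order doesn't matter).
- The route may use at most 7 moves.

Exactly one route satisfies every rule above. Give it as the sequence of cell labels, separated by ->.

The budget equals the shortest possible length, so every move has to be on a shortest route through the required cells.
Route from (2,3): left to (2,2), down to (3,2), 2× right (reaching (3,4)), 2× up (reaching (1,4)), left to (1,3) — 7 moves in all.
Check: all required cells visited; 7 ≤ 7 moves.

(2,3) -> (2,2) -> (3,2) -> (3,3) -> (3,4) -> (2,4) -> (1,4) -> (1,3)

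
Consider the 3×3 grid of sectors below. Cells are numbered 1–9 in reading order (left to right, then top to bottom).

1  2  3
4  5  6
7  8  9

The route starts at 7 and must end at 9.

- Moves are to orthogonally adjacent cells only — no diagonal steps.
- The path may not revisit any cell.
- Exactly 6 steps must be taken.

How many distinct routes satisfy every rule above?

Need simple routes of exactly 6 moves from 7 to 9 (Manhattan distance 2, so 2 moves are spent on a detour and 2 undoing it).
Enumerating: 7 4 1 2 5 8 9 | 7 4 1 2 5 6 9 | 7 4 1 2 3 6 9 | 7 4 5 2 3 6 9 | 7 8 5 2 3 6 9.
That gives 5 routes.

5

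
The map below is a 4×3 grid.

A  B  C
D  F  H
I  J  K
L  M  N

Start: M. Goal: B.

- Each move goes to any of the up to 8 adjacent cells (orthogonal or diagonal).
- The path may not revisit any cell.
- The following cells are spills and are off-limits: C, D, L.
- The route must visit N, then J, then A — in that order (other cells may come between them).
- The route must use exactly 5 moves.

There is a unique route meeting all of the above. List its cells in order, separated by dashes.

The waypoints must appear in the order N, J, A, with no cell reused.
Route from M: right to N, up-left to J, up to F, up-left to A, right to B — 5 moves in all.
Check: order respected (N at step 1, J at step 2, A at step 4); 5 moves as required.

M - N - J - F - A - B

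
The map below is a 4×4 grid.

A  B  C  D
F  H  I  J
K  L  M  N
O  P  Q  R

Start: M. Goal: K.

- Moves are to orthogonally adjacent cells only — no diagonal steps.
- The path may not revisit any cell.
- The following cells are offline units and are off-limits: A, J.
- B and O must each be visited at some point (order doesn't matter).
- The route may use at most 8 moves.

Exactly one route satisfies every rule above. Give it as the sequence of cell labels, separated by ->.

M -> I -> C -> B -> H -> L -> P -> O -> K

Any route must reach B and O and still end at K within 8 moves, so the order of the required stops is forced.
Route from M: 2× up (reaching C), left to B, 3× down (reaching P), left to O, up to K — 8 moves in all.
Check: all required cells visited; 8 ≤ 8 moves.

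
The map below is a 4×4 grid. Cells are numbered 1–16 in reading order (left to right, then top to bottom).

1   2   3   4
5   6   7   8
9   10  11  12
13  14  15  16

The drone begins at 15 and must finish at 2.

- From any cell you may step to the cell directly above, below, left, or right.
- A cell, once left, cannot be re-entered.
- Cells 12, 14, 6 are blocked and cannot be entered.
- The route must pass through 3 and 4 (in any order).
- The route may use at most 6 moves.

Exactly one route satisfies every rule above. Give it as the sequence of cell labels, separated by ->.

15 -> 11 -> 7 -> 8 -> 4 -> 3 -> 2

The 6-move cap with required stops at 3, 4 leaves no slack for detours.
Route from 15: up 2 to 7, right 1 to 8, up 1 to 4, left 2 to 2 — 6 moves in all.
Check: all required cells visited; 6 ≤ 6 moves.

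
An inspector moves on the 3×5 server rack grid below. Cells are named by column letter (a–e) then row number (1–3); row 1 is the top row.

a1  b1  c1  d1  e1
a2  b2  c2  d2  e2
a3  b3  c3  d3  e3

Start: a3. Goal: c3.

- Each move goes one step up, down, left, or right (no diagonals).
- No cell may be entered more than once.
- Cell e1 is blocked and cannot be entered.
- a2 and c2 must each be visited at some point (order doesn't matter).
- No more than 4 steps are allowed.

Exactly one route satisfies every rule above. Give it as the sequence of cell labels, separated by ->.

The budget equals the shortest possible length, so every move has to be on a shortest route through the required cells.
Route from a3: up 1 to a2, right 2 to c2, down 1 to c3 — 4 moves in all.
Check: all required cells visited; 4 ≤ 4 moves.

a3 -> a2 -> b2 -> c2 -> c3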